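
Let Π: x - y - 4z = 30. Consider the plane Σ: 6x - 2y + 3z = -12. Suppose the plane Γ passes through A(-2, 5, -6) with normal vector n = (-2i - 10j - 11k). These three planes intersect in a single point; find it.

Γ: n·r = n·A gives -2x - 10y - 11z = 20.
Solving the 3×3 linear system x - y - 4z = 30, 6x - 2y + 3z = -12, -2x - 10y - 11z = 20 (e.g. by elimination or Cramer's rule, determinant = 248) gives (4, 6, -8).

(4, 6, -8)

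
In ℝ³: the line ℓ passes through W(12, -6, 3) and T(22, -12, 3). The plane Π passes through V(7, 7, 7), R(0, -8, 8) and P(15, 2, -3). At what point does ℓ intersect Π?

A direction vector for ℓ is T − W = (10, -6, 0).
VR = (-7, -15, 1), VP = (8, -5, -10); a normal to Π is VR × VP = (155, -62, 155).
Using V: Π has equation 155x - 62y + 155z = 1736.
Substitute r = (12, -6, 3) + t(10, -6, 0) into the plane: 2697 + 1922t = 1736, so t = -1/2.
Intersection: (12, -6, 3) + (-1/2)·(10, -6, 0) = (7, -3, 3).

(7, -3, 3)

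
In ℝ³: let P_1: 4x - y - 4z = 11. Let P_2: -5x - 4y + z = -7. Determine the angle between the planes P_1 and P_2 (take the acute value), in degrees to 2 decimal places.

57.51

cos θ = |n₁·n₂| / (|n₁||n₂|) = |-20| / (√33 · √42).
θ = arccos(0.53722) ≈ 57.51°.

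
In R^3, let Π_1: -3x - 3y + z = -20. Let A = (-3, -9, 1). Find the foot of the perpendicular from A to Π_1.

(6, 0, -2)

Foot = A − λn with λ = (n·A − d)/|n|² = (37 − (-20))/19 = 3.
Foot = (-3, -9, 1) − 3·(-3, -3, 1) = (6, 0, -2).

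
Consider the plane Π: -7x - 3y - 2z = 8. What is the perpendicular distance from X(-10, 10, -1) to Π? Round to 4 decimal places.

n·X − d = (-7)·(-10) + (-3)·(10) + (-2)·(-1) − 8 = 34; |n| = √62.
Distance = |34| / √62 = 34/√62 ≈ 4.3180.

4.3180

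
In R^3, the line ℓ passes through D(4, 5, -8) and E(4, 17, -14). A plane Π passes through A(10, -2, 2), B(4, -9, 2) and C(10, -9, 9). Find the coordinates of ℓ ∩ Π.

A direction vector for ℓ is E − D = (0, 12, -6).
AB = (-6, -7, 0), AC = (0, -7, 7); a normal to Π is AB × AC = (-49, 42, 42).
Using A: Π has equation -49x + 42y + 42z = -490.
Substitute r = (4, 5, -8) + t(0, 12, -6) into the plane: -322 + 252t = -490, so t = -2/3.
Intersection: (4, 5, -8) + (-2/3)·(0, 12, -6) = (4, -3, -4).

(4, -3, -4)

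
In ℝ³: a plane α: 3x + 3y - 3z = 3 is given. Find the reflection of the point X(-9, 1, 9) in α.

(3, 13, -3)

λ = (n·X − d)/|n|² = (-51 − 3)/27 = -2.
Reflection = X − 2λn = (-9, 1, 9) − (-4)·(3, 3, -3) = (3, 13, -3).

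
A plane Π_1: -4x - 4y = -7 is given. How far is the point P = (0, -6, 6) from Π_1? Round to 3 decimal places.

5.480

n·P − d = (-4)·(0) + (-4)·(-6) + (0)·(6) − (-7) = 31; |n| = √32.
Distance = |31| / √32 = 31/√32 ≈ 5.480.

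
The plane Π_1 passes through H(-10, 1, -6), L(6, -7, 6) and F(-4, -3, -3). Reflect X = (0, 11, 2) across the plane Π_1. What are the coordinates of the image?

(-12, -1, 10)

HL = (16, -8, 12), HF = (6, -4, 3); a normal to Π_1 is HL × HF = (24, 24, -16).
Using H: Π_1 has equation 24x + 24y - 16z = -120.
λ = (n·X − d)/|n|² = (232 − (-120))/1408 = 1/4.
Reflection = X − 2λn = (0, 11, 2) − (1/2)·(24, 24, -16) = (-12, -1, 10).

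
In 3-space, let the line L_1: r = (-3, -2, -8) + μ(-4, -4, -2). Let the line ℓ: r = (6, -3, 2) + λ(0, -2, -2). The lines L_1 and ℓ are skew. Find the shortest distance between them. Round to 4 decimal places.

Common perpendicular direction n = (-4, -4, -2) × (0, -2, -2) = (4, -8, 8).
With w = (6, -3, 2) − (-3, -2, -8) = (9, -1, 10), w · n = 124.
Distance = |w · n| / |n| = |124| / √144 ≈ 10.3333.

10.3333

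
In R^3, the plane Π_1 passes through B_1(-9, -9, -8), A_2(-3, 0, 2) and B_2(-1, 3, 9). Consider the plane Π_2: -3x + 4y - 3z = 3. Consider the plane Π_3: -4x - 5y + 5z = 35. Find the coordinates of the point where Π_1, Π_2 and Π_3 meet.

B_1A_2 = (6, 9, 10), B_1B_2 = (8, 12, 17); a normal to Π_1 is B_1A_2 × B_1B_2 = (33, -22, 0).
Using B_1: Π_1 has equation 33x - 22y = -99.
Solving the 3×3 linear system 33x - 22y = -99, -3x + 4y - 3z = 3, -4x - 5y + 5z = 35 (e.g. by elimination or Cramer's rule, determinant = -429) gives (-5, -3, 0).

(-5, -3, 0)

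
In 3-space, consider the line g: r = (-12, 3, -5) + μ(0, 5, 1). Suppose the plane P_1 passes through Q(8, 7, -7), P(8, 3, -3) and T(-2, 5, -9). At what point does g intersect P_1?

(-12, -2, -6)

QP = (0, -4, 4), QT = (-10, -2, -2); a normal to P_1 is QP × QT = (16, -40, -40).
Using Q: P_1 has equation 16x - 40y - 40z = 128.
Substitute r = (-12, 3, -5) + t(0, 5, 1) into the plane: -112 + (-240)t = 128, so t = -1.
Intersection: (-12, 3, -5) + (-1)·(0, 5, 1) = (-12, -2, -6).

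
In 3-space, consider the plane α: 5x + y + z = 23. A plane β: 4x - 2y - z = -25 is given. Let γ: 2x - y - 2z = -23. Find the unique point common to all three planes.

Solving the 3×3 linear system 5x + y + z = 23, 4x - 2y - z = -25, 2x - y - 2z = -23 (e.g. by elimination or Cramer's rule, determinant = 21) gives (1, 11, 7).

(1, 11, 7)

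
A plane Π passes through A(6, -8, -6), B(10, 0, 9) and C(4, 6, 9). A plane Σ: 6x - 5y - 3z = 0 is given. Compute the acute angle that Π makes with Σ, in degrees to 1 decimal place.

75.5

AB = (4, 8, 15), AC = (-2, 14, 15); a normal to Π is AB × AC = (-90, -90, 72).
Using A: Π has equation -90x - 90y + 72z = -252.
cos θ = |n₁·n₂| / (|n₁||n₂|) = |-306| / (√21384 · √70).
θ = arccos(0.25011) ≈ 75.5°.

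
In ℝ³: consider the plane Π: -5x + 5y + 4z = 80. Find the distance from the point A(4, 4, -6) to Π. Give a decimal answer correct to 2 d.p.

12.80

n·A − d = (-5)·(4) + (5)·(4) + (4)·(-6) − 80 = -104; |n| = √66.
Distance = |-104| / √66 = 104/√66 ≈ 12.80.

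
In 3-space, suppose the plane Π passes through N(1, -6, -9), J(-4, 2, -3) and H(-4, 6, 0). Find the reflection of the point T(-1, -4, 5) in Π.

(-1, 8, -11)

NJ = (-5, 8, 6), NH = (-5, 12, 9); a normal to Π is NJ × NH = (0, 15, -20).
Using N: Π has equation 15y - 20z = 90.
λ = (n·T − d)/|n|² = (-160 − 90)/625 = -2/5.
Reflection = T − 2λn = (-1, -4, 5) − (-4/5)·(0, 15, -20) = (-1, 8, -11).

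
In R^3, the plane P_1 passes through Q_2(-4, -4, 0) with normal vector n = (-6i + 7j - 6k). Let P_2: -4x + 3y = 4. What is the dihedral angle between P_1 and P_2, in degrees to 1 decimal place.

35.1

P_1: n·r = n·Q_2 gives -6x + 7y - 6z = -4.
cos θ = |n₁·n₂| / (|n₁||n₂|) = |45| / (√121 · √25).
θ = arccos(0.81818) ≈ 35.1°.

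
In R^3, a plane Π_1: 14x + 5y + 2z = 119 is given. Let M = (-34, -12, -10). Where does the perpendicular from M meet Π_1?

Foot = M − λn with λ = (n·M − d)/|n|² = (-556 − 119)/225 = -3.
Foot = (-34, -12, -10) − (-3)·(14, 5, 2) = (8, 3, -4).

(8, 3, -4)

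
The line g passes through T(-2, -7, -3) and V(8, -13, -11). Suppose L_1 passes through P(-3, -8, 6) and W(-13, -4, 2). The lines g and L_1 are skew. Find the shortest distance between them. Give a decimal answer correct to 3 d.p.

A direction vector for g is V − T = (10, -6, -8).
A direction vector for L_1 is W − P = (-10, 4, -4).
Common perpendicular direction n = (10, -6, -8) × (-10, 4, -4) = (56, 120, -20).
With w = (-3, -8, 6) − (-2, -7, -3) = (-1, -1, 9), w · n = -356.
Distance = |w · n| / |n| = |-356| / √17936 ≈ 2.658.

2.658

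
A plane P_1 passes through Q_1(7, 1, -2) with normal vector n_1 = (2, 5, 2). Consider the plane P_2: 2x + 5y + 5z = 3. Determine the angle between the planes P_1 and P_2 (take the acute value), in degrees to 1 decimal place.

22.5

P_1: n_1·r = n_1·Q_1 gives 2x + 5y + 2z = 15.
cos θ = |n₁·n₂| / (|n₁||n₂|) = |39| / (√33 · √54).
θ = arccos(0.92387) ≈ 22.5°.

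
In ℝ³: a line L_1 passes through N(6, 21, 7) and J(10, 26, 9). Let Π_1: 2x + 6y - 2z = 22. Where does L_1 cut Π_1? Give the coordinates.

(-6, 6, 1)

A direction vector for L_1 is J − N = (4, 5, 2).
Substitute r = (6, 21, 7) + t(4, 5, 2) into the plane: 124 + 34t = 22, so t = -3.
Intersection: (6, 21, 7) + (-3)·(4, 5, 2) = (-6, 6, 1).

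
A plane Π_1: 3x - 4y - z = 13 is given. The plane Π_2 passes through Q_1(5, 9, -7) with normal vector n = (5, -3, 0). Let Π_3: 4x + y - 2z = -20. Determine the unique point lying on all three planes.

(-4, -6, -1)

Π_2: n·r = n·Q_1 gives 5x - 3y = -2.
Solving the 3×3 linear system 3x - 4y - z = 13, 5x - 3y = -2, 4x + y - 2z = -20 (e.g. by elimination or Cramer's rule, determinant = -39) gives (-4, -6, -1).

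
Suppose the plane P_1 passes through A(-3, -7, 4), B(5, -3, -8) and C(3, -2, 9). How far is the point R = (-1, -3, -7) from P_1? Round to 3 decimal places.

3.349

AB = (8, 4, -12), AC = (6, 5, 5); a normal to P_1 is AB × AC = (80, -112, 16).
Using A: P_1 has equation 80x - 112y + 16z = 608.
n·R − d = (80)·(-1) + (-112)·(-3) + (16)·(-7) − 608 = -464; |n| = √19200.
Distance = |-464| / √19200 = 464/√19200 ≈ 3.349.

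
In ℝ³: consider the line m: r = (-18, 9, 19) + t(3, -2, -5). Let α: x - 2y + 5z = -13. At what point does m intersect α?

(-6, 1, -1)

Substitute r = (-18, 9, 19) + t(3, -2, -5) into the plane: 59 + (-18)t = -13, so t = 4.
Intersection: (-18, 9, 19) + 4·(3, -2, -5) = (-6, 1, -1).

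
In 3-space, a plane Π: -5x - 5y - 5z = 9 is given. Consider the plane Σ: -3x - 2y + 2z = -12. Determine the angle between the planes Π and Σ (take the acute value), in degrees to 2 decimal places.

cos θ = |n₁·n₂| / (|n₁||n₂|) = |15| / (√75 · √17).
θ = arccos(0.42008) ≈ 65.16°.

65.16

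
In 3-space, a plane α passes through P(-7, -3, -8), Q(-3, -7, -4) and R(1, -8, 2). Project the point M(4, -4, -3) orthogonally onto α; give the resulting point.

(-1, -6, 0)

PQ = (4, -4, 4), PR = (8, -5, 10); a normal to α is PQ × PR = (-20, -8, 12).
Using P: α has equation -20x - 8y + 12z = 68.
Foot = M − λn with λ = (n·M − d)/|n|² = (-84 − 68)/608 = -1/4.
Foot = (4, -4, -3) − (-1/4)·(-20, -8, 12) = (-1, -6, 0).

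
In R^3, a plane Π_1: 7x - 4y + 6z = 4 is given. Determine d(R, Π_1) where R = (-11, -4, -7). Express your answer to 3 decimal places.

n·R − d = (7)·(-11) + (-4)·(-4) + (6)·(-7) − 4 = -107; |n| = √101.
Distance = |-107| / √101 = 107/√101 ≈ 10.647.

10.647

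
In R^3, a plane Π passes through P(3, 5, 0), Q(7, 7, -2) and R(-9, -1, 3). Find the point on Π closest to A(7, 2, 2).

PQ = (4, 2, -2), PR = (-12, -6, 3); a normal to Π is PQ × PR = (-6, 12, 0).
Using P: Π has equation -6x + 12y = 42.
Foot = A − λn with λ = (n·A − d)/|n|² = (-18 − 42)/180 = -1/3.
Foot = (7, 2, 2) − (-1/3)·(-6, 12, 0) = (5, 6, 2).

(5, 6, 2)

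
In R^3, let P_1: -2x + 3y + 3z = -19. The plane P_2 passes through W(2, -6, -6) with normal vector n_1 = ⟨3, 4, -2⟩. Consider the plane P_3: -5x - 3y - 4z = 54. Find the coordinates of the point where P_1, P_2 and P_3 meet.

P_2: n_1·r = n_1·W gives 3x + 4y - 2z = -6.
Solving the 3×3 linear system -2x + 3y + 3z = -19, 3x + 4y - 2z = -6, -5x - 3y - 4z = 54 (e.g. by elimination or Cramer's rule, determinant = 143) gives (-4, -2, -7).

(-4, -2, -7)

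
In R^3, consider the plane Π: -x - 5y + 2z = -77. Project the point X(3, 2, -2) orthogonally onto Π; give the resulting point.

(5, 12, -6)

Foot = X − λn with λ = (n·X − d)/|n|² = (-17 − (-77))/30 = 2.
Foot = (3, 2, -2) − 2·(-1, -5, 2) = (5, 12, -6).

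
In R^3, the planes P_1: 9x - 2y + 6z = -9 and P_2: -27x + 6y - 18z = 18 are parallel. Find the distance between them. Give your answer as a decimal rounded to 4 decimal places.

0.2727

Rescale P_2 by 1/(-3): 9x - 2y + 6z = -6. Then distance = |-9 − (-6)| / √121 ≈ 0.2727.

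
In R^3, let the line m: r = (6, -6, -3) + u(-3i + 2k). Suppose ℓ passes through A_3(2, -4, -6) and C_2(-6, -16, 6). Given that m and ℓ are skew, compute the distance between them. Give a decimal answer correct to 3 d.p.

3.441

A direction vector for ℓ is C_2 − A_3 = (-8, -12, 12).
Common perpendicular direction n = (-3, 0, 2) × (-8, -12, 12) = (24, 20, 36).
With w = (2, -4, -6) − (6, -6, -3) = (-4, 2, -3), w · n = -164.
Distance = |w · n| / |n| = |-164| / √2272 ≈ 3.441.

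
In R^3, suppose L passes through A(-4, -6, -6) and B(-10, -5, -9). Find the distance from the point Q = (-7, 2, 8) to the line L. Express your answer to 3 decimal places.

A direction vector for L is B − A = (-6, 1, -3).
Taking (-4, -6, -6) on L with direction v = (-6, 1, -3): w = Q − (-4, -6, -6) = (-3, 8, 14), and w × v = (-38, -93, 45).
Distance = |w × v| / |v| = √12118 / √46 ≈ 16.231.

16.231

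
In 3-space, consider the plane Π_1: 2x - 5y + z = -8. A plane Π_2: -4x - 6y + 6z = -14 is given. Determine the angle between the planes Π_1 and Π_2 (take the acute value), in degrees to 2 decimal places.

cos θ = |n₁·n₂| / (|n₁||n₂|) = |28| / (√30 · √88).
θ = arccos(0.54495) ≈ 56.98°.

56.98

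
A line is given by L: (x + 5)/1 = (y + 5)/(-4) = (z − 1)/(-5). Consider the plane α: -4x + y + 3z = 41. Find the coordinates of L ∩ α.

L has direction (1, -4, -5) through (-5, -5, 1).
Substitute r = (-5, -5, 1) + t(1, -4, -5) into the plane: 18 + (-23)t = 41, so t = -1.
Intersection: (-5, -5, 1) + (-1)·(1, -4, -5) = (-6, -1, 6).

(-6, -1, 6)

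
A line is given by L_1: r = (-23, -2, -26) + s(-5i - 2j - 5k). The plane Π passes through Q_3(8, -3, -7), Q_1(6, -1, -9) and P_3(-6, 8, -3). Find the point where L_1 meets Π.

Q_3Q_1 = (-2, 2, -2), Q_3P_3 = (-14, 11, 4); a normal to Π is Q_3Q_1 × Q_3P_3 = (30, 36, 6).
Using Q_3: Π has equation 30x + 36y + 6z = 90.
Substitute r = (-23, -2, -26) + t(-5, -2, -5) into the plane: -918 + (-252)t = 90, so t = -4.
Intersection: (-23, -2, -26) + (-4)·(-5, -2, -5) = (-3, 6, -6).

(-3, 6, -6)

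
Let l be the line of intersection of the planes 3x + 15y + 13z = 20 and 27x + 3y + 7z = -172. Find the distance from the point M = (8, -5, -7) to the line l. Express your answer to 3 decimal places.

17.818

Direction of l: (3, 15, 13) × (27, 3, 7) = (66, 330, -396).
A point on l: solving the two plane equations with x = -7 gives (-7, 1, 2).
Taking (-7, 1, 2) on l with direction v = (66, 330, -396): w = M − (-7, 1, 2) = (15, -6, -9), and w × v = (5346, 5346, 5346).
Distance = |w × v| / |v| = √85739148 / √270072 ≈ 17.818.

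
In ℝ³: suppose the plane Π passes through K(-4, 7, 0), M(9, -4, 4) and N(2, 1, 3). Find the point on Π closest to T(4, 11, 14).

(-2, 1, 6)

KM = (13, -11, 4), KN = (6, -6, 3); a normal to Π is KM × KN = (-9, -15, -12).
Using K: Π has equation -9x - 15y - 12z = -69.
Foot = T − λn with λ = (n·T − d)/|n|² = (-369 − (-69))/450 = -2/3.
Foot = (4, 11, 14) − (-2/3)·(-9, -15, -12) = (-2, 1, 6).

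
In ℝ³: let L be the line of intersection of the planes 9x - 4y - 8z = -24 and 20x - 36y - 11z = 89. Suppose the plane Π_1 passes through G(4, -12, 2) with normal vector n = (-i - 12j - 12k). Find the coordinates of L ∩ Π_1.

Direction of L: (9, -4, -8) × (20, -36, -11) = (-244, -61, -244).
A point on L: solving the two plane equations with x = -20 gives (-20, -9, -15).
Π_1: n·r = n·G gives -x - 12y - 12z = 116.
Substitute r = (-20, -9, -15) + t(-244, -61, -244) into the plane: 308 + 3904t = 116, so t = -3/61.
Intersection: (-20, -9, -15) + (-3/61)·(-244, -61, -244) = (-8, -6, -3).

(-8, -6, -3)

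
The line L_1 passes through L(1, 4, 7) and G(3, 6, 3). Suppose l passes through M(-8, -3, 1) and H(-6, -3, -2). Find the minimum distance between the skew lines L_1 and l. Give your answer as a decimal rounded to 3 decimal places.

12.294

A direction vector for L_1 is G − L = (2, 2, -4).
A direction vector for l is H − M = (2, 0, -3).
Common perpendicular direction n = (2, 2, -4) × (2, 0, -3) = (-6, -2, -4).
With w = (-8, -3, 1) − (1, 4, 7) = (-9, -7, -6), w · n = 92.
Distance = |w · n| / |n| = |92| / √56 ≈ 12.294.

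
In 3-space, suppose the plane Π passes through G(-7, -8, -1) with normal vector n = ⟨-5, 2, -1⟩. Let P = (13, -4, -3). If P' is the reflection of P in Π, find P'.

(-17, 8, -9)

Π: n·r = n·G gives -5x + 2y - z = 20.
λ = (n·P − d)/|n|² = (-70 − 20)/30 = -3.
Reflection = P − 2λn = (13, -4, -3) − (-6)·(-5, 2, -1) = (-17, 8, -9).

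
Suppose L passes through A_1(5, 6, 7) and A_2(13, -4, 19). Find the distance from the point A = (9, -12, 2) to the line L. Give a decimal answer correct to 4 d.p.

A direction vector for L is A_2 − A_1 = (8, -10, 12).
Taking (5, 6, 7) on L with direction v = (8, -10, 12): w = A − (5, 6, 7) = (4, -18, -5), and w × v = (-266, -88, 104).
Distance = |w × v| / |v| = √89316 / √308 ≈ 17.0290.

17.0290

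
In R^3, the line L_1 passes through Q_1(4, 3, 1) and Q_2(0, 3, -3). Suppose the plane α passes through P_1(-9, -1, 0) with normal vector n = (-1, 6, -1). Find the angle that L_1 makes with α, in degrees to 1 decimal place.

13.3

A direction vector for L_1 is Q_2 − Q_1 = (-4, 0, -4).
α: n·r = n·P_1 gives -x + 6y - z = 3.
sin θ = |n·v| / (|n||v|) = |8| / (√38 · √32) = 0.22942.
θ ≈ 13.3°.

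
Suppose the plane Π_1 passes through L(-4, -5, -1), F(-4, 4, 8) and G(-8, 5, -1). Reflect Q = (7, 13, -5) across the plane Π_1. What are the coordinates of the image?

(-23, 1, 7)

LF = (0, 9, 9), LG = (-4, 10, 0); a normal to Π_1 is LF × LG = (-90, -36, 36).
Using L: Π_1 has equation -90x - 36y + 36z = 504.
λ = (n·Q − d)/|n|² = (-1278 − 504)/10692 = -1/6.
Reflection = Q − 2λn = (7, 13, -5) − (-1/3)·(-90, -36, 36) = (-23, 1, 7).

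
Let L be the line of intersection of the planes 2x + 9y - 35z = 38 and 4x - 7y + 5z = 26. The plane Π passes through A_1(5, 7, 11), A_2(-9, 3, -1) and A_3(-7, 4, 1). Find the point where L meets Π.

(-2, -7, -3)

Direction of L: (2, 9, -35) × (4, -7, 5) = (-200, -150, -50).
A point on L: solving the two plane equations with x = -14 gives (-14, -16, -6).
A_1A_2 = (-14, -4, -12), A_1A_3 = (-12, -3, -10); a normal to Π is A_1A_2 × A_1A_3 = (4, 4, -6).
Using A_1: Π has equation 4x + 4y - 6z = -18.
Substitute r = (-14, -16, -6) + t(-200, -150, -50) into the plane: -84 + (-1100)t = -18, so t = -3/50.
Intersection: (-14, -16, -6) + (-3/50)·(-200, -150, -50) = (-2, -7, -3).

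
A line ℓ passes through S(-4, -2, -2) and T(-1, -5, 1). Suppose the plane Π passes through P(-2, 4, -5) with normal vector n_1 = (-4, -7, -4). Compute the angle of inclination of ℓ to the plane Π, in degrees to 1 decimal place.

3.7

A direction vector for ℓ is T − S = (3, -3, 3).
Π: n_1·r = n_1·P gives -4x - 7y - 4z = 0.
sin θ = |n·v| / (|n||v|) = |-3| / (√81 · √27) = 0.06415.
θ ≈ 3.7°.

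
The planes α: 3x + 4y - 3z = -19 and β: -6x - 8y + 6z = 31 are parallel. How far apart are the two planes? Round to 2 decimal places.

0.60

Rescale β by 1/(-2): 3x + 4y - 3z = -31/2. Then distance = |-19 − (-31/2)| / √34 ≈ 0.60.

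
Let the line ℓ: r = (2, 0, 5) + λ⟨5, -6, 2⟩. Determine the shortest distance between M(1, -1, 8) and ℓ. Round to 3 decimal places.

3.201

Taking (2, 0, 5) on ℓ with direction v = (5, -6, 2): w = M − (2, 0, 5) = (-1, -1, 3), and w × v = (16, 17, 11).
Distance = |w × v| / |v| = √666 / √65 ≈ 3.201.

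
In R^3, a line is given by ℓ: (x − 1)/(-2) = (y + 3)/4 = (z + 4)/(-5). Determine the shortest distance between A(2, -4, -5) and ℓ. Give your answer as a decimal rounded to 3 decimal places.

ℓ has direction (-2, 4, -5) through (1, -3, -4).
Taking (1, -3, -4) on ℓ with direction v = (-2, 4, -5): w = A − (1, -3, -4) = (1, -1, -1), and w × v = (9, 7, 2).
Distance = |w × v| / |v| = √134 / √45 ≈ 1.726.

1.726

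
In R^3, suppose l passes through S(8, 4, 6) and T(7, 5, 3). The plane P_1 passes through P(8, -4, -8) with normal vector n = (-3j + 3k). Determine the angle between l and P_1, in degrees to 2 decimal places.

A direction vector for l is T − S = (-1, 1, -3).
P_1: n·r = n·P gives -3y + 3z = -12.
sin θ = |n·v| / (|n||v|) = |-12| / (√18 · √11) = 0.85280.
θ ≈ 58.52°.

58.52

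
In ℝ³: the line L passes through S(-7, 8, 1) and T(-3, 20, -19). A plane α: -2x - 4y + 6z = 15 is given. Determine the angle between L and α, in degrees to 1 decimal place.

83.6

A direction vector for L is T − S = (4, 12, -20).
sin θ = |n·v| / (|n||v|) = |-176| / (√56 · √560) = 0.99386.
θ ≈ 83.6°.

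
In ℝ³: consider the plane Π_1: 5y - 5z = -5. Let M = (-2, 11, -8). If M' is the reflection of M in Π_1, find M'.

λ = (n·M − d)/|n|² = (95 − (-5))/50 = 2.
Reflection = M − 2λn = (-2, 11, -8) − 4·(0, 5, -5) = (-2, -9, 12).

(-2, -9, 12)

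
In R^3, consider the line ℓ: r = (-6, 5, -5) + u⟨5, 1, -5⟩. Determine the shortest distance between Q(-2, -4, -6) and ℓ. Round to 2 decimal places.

9.64

Taking (-6, 5, -5) on ℓ with direction v = (5, 1, -5): w = Q − (-6, 5, -5) = (4, -9, -1), and w × v = (46, 15, 49).
Distance = |w × v| / |v| = √4742 / √51 ≈ 9.64.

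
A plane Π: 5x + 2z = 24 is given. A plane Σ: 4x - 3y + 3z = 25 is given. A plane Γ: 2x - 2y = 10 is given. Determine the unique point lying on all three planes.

(4, -1, 2)

Solving the 3×3 linear system 5x + 2z = 24, 4x - 3y + 3z = 25, 2x - 2y = 10 (e.g. by elimination or Cramer's rule, determinant = 26) gives (4, -1, 2).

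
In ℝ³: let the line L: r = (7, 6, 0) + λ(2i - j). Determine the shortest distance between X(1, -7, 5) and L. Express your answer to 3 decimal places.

15.159

Taking (7, 6, 0) on L with direction v = (2, -1, 0): w = X − (7, 6, 0) = (-6, -13, 5), and w × v = (5, 10, 32).
Distance = |w × v| / |v| = √1149 / √5 ≈ 15.159.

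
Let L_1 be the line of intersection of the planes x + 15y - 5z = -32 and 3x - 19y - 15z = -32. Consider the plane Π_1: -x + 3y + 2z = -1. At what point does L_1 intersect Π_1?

Direction of L_1: (1, 15, -5) × (3, -19, -15) = (-320, 0, -64).
A point on L_1: solving the two plane equations with x = 28 gives (28, -1, 9).
Substitute r = (28, -1, 9) + t(-320, 0, -64) into the plane: -13 + 192t = -1, so t = 1/16.
Intersection: (28, -1, 9) + (1/16)·(-320, 0, -64) = (8, -1, 5).

(8, -1, 5)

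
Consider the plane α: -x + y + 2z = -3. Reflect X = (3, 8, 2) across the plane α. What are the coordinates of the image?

λ = (n·X − d)/|n|² = (9 − (-3))/6 = 2.
Reflection = X − 2λn = (3, 8, 2) − 4·(-1, 1, 2) = (7, 4, -6).

(7, 4, -6)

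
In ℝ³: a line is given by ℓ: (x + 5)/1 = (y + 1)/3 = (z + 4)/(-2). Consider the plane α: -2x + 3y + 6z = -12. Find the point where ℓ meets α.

(-6, -4, -2)

ℓ has direction (1, 3, -2) through (-5, -1, -4).
Substitute r = (-5, -1, -4) + t(1, 3, -2) into the plane: -17 + (-5)t = -12, so t = -1.
Intersection: (-5, -1, -4) + (-1)·(1, 3, -2) = (-6, -4, -2).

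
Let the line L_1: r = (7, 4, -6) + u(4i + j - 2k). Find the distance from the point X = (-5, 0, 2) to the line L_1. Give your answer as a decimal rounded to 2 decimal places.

1.95

Taking (7, 4, -6) on L_1 with direction v = (4, 1, -2): w = X − (7, 4, -6) = (-12, -4, 8), and w × v = (0, 8, 4).
Distance = |w × v| / |v| = √80 / √21 ≈ 1.95.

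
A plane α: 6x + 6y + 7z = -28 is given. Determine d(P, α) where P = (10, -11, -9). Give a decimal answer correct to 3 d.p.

3.727

n·P − d = (6)·(10) + (6)·(-11) + (7)·(-9) − (-28) = -41; |n| = √121.
Distance = |-41| / √121 = 41/√121 ≈ 3.727.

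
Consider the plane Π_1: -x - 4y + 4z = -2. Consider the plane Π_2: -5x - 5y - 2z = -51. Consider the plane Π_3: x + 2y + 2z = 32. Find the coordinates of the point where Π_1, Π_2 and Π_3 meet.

Solving the 3×3 linear system -x - 4y + 4z = -2, -5x - 5y - 2z = -51, x + 2y + 2z = 32 (e.g. by elimination or Cramer's rule, determinant = -46) gives (-2, 9, 8).

(-2, 9, 8)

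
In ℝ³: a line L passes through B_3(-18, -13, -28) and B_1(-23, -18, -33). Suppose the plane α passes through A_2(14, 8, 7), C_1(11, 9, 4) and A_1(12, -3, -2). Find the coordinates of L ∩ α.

A direction vector for L is B_1 − B_3 = (-5, -5, -5).
A_2C_1 = (-3, 1, -3), A_2A_1 = (-2, -11, -9); a normal to α is A_2C_1 × A_2A_1 = (-42, -21, 35).
Using A_2: α has equation -42x - 21y + 35z = -511.
Substitute r = (-18, -13, -28) + t(-5, -5, -5) into the plane: 49 + 140t = -511, so t = -4.
Intersection: (-18, -13, -28) + (-4)·(-5, -5, -5) = (2, 7, -8).

(2, 7, -8)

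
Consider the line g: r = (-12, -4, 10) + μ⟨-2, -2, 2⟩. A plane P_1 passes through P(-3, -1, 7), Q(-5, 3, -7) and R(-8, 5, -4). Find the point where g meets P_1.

(-6, 2, 4)

PQ = (-2, 4, -14), PR = (-5, 6, -11); a normal to P_1 is PQ × PR = (40, 48, 8).
Using P: P_1 has equation 40x + 48y + 8z = -112.
Substitute r = (-12, -4, 10) + t(-2, -2, 2) into the plane: -592 + (-160)t = -112, so t = -3.
Intersection: (-12, -4, 10) + (-3)·(-2, -2, 2) = (-6, 2, 4).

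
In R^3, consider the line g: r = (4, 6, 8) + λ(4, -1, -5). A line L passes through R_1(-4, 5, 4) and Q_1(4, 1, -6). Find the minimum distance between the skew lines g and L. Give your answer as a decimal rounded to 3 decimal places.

8.746

A direction vector for L is Q_1 − R_1 = (8, -4, -10).
Common perpendicular direction n = (4, -1, -5) × (8, -4, -10) = (-10, 0, -8).
With w = (-4, 5, 4) − (4, 6, 8) = (-8, -1, -4), w · n = 112.
Distance = |w · n| / |n| = |112| / √164 ≈ 8.746.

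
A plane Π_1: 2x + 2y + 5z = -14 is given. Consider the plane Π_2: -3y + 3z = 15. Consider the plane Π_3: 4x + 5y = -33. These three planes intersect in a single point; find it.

Solving the 3×3 linear system 2x + 2y + 5z = -14, -3y + 3z = 15, 4x + 5y = -33 (e.g. by elimination or Cramer's rule, determinant = 54) gives (-2, -5, 0).

(-2, -5, 0)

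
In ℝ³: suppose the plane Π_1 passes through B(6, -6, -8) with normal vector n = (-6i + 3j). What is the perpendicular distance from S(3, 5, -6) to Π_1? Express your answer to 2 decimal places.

7.60

Π_1: n·r = n·B gives -6x + 3y = -54.
n·S − d = (-6)·(3) + (3)·(5) + (0)·(-6) − (-54) = 51; |n| = √45.
Distance = |51| / √45 = 51/√45 ≈ 7.60.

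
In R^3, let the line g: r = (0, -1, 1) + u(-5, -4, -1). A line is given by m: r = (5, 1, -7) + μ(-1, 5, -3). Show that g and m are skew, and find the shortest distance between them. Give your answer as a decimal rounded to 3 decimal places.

Common perpendicular direction n = (-5, -4, -1) × (-1, 5, -3) = (17, -14, -29).
With w = (5, 1, -7) − (0, -1, 1) = (5, 2, -8), w · n = 289.
Since n ≠ 0 the lines are not parallel, and w · n = 289 ≠ 0 so they do not intersect; hence they are skew.
Distance = |w · n| / |n| = |289| / √1326 ≈ 7.936.

7.936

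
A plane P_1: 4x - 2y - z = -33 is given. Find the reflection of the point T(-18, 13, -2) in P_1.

(6, 1, -8)

λ = (n·T − d)/|n|² = (-96 − (-33))/21 = -3.
Reflection = T − 2λn = (-18, 13, -2) − (-6)·(4, -2, -1) = (6, 1, -8).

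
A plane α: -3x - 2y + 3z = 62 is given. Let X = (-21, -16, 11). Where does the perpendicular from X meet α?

Foot = X − λn with λ = (n·X − d)/|n|² = (128 − 62)/22 = 3.
Foot = (-21, -16, 11) − 3·(-3, -2, 3) = (-12, -10, 2).

(-12, -10, 2)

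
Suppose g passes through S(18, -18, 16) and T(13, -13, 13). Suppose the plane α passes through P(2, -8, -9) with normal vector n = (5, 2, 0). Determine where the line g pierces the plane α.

(-2, 2, 4)

A direction vector for g is T − S = (-5, 5, -3).
α: n·r = n·P gives 5x + 2y = -6.
Substitute r = (18, -18, 16) + t(-5, 5, -3) into the plane: 54 + (-15)t = -6, so t = 4.
Intersection: (18, -18, 16) + 4·(-5, 5, -3) = (-2, 2, 4).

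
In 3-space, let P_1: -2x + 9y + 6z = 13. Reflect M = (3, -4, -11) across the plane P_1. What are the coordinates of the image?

(-1, 14, 1)

λ = (n·M − d)/|n|² = (-108 − 13)/121 = -1.
Reflection = M − 2λn = (3, -4, -11) − (-2)·(-2, 9, 6) = (-1, 14, 1).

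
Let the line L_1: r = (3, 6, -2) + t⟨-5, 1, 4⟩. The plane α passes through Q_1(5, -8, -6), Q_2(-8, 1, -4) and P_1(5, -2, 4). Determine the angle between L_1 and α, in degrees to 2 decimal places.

Q_1Q_2 = (-13, 9, 2), Q_1P_1 = (0, 6, 10); a normal to α is Q_1Q_2 × Q_1P_1 = (78, 130, -78).
Using Q_1: α has equation 78x + 130y - 78z = -182.
sin θ = |n·v| / (|n||v|) = |-572| / (√29068 · √42) = 0.51768.
θ ≈ 31.18°.

31.18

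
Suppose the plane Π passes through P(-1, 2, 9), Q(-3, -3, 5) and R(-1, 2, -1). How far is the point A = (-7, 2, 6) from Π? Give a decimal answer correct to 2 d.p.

5.57

PQ = (-2, -5, -4), PR = (0, 0, -10); a normal to Π is PQ × PR = (50, -20, 0).
Using P: Π has equation 50x - 20y = -90.
n·A − d = (50)·(-7) + (-20)·(2) + (0)·(6) − (-90) = -300; |n| = √2900.
Distance = |-300| / √2900 = 300/√2900 ≈ 5.57.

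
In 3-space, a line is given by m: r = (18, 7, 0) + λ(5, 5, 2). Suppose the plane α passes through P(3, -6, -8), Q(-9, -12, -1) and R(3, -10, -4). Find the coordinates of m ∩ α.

PQ = (-12, -6, 7), PR = (0, -4, 4); a normal to α is PQ × PR = (4, 48, 48).
Using P: α has equation 4x + 48y + 48z = -660.
Substitute r = (18, 7, 0) + t(5, 5, 2) into the plane: 408 + 356t = -660, so t = -3.
Intersection: (18, 7, 0) + (-3)·(5, 5, 2) = (3, -8, -6).

(3, -8, -6)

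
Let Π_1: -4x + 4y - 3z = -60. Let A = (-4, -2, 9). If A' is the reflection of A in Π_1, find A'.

λ = (n·A − d)/|n|² = (-19 − (-60))/41 = 1.
Reflection = A − 2λn = (-4, -2, 9) − 2·(-4, 4, -3) = (4, -10, 15).

(4, -10, 15)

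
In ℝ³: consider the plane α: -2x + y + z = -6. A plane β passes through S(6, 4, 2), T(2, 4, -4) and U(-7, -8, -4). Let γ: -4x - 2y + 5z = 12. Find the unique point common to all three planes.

ST = (-4, 0, -6), SU = (-13, -12, -6); a normal to β is ST × SU = (-72, 54, 48).
Using S: β has equation -72x + 54y + 48z = -120.
Solving the 3×3 linear system -2x + y + z = -6, -72x + 54y + 48z = -120, -4x - 2y + 5z = 12 (e.g. by elimination or Cramer's rule, determinant = -204) gives (7, 0, 8).

(7, 0, 8)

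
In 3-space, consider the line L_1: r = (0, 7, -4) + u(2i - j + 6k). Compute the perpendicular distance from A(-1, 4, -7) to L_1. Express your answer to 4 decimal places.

Taking (0, 7, -4) on L_1 with direction v = (2, -1, 6): w = A − (0, 7, -4) = (-1, -3, -3), and w × v = (-21, 0, 7).
Distance = |w × v| / |v| = √490 / √41 ≈ 3.4571.

3.4571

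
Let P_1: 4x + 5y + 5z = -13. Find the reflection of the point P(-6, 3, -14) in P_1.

λ = (n·P − d)/|n|² = (-79 − (-13))/66 = -1.
Reflection = P − 2λn = (-6, 3, -14) − (-2)·(4, 5, 5) = (2, 13, -4).

(2, 13, -4)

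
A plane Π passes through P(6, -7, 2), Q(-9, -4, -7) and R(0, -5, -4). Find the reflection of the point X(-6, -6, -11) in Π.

(-6, 0, -9)

PQ = (-15, 3, -9), PR = (-6, 2, -6); a normal to Π is PQ × PR = (0, -36, -12).
Using P: Π has equation -36y - 12z = 228.
λ = (n·X − d)/|n|² = (348 − 228)/1440 = 1/12.
Reflection = X − 2λn = (-6, -6, -11) − (1/6)·(0, -36, -12) = (-6, 0, -9).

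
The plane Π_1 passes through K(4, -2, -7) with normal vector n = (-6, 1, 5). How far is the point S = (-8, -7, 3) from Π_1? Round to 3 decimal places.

14.859

Π_1: n·r = n·K gives -6x + y + 5z = -61.
n·S − d = (-6)·(-8) + (1)·(-7) + (5)·(3) − (-61) = 117; |n| = √62.
Distance = |117| / √62 = 117/√62 ≈ 14.859.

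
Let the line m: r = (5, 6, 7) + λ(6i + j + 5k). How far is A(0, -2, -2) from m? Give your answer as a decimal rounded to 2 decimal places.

Taking (5, 6, 7) on m with direction v = (6, 1, 5): w = A − (5, 6, 7) = (-5, -8, -9), and w × v = (-31, -29, 43).
Distance = |w × v| / |v| = √3651 / √62 ≈ 7.67.

7.67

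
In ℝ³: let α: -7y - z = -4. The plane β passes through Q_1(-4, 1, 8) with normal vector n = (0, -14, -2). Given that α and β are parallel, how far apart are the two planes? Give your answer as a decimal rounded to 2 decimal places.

β: n·r = n·Q_1 gives -14y - 2z = -30.
Rescale β by 1/2: -7y - z = -15. Then distance = |-4 − (-15)| / √50 ≈ 1.56.

1.56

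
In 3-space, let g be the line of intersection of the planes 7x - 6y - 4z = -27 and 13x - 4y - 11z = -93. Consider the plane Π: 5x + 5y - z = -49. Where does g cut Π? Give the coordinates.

Direction of g: (7, -6, -4) × (13, -4, -11) = (50, 25, 50).
A point on g: solving the two plane equations with x = -3 gives (-3, -3, 6).
Substitute r = (-3, -3, 6) + t(50, 25, 50) into the plane: -36 + 325t = -49, so t = -1/25.
Intersection: (-3, -3, 6) + (-1/25)·(50, 25, 50) = (-5, -4, 4).

(-5, -4, 4)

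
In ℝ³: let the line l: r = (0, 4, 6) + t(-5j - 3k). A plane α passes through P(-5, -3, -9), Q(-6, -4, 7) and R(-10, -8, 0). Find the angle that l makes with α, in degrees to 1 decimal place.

37.3

PQ = (-1, -1, 16), PR = (-5, -5, 9); a normal to α is PQ × PR = (71, -71, 0).
Using P: α has equation 71x - 71y = -142.
sin θ = |n·v| / (|n||v|) = |355| / (√10082 · √34) = 0.60634.
θ ≈ 37.3°.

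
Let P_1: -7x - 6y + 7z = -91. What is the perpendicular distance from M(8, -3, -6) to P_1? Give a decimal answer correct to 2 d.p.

n·M − d = (-7)·(8) + (-6)·(-3) + (7)·(-6) − (-91) = 11; |n| = √134.
Distance = |11| / √134 = 11/√134 ≈ 0.95.

0.95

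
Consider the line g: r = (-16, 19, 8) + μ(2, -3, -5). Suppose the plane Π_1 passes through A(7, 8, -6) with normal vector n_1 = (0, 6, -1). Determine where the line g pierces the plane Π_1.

Π_1: n_1·r = n_1·A gives 6y - z = 54.
Substitute r = (-16, 19, 8) + t(2, -3, -5) into the plane: 106 + (-13)t = 54, so t = 4.
Intersection: (-16, 19, 8) + 4·(2, -3, -5) = (-8, 7, -12).

(-8, 7, -12)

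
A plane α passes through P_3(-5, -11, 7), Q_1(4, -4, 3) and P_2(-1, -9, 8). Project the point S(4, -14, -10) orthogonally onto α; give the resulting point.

P_3Q_1 = (9, 7, -4), P_3P_2 = (4, 2, 1); a normal to α is P_3Q_1 × P_3P_2 = (15, -25, -10).
Using P_3: α has equation 15x - 25y - 10z = 130.
Foot = S − λn with λ = (n·S − d)/|n|² = (510 − 130)/950 = 2/5.
Foot = (4, -14, -10) − (2/5)·(15, -25, -10) = (-2, -4, -6).

(-2, -4, -6)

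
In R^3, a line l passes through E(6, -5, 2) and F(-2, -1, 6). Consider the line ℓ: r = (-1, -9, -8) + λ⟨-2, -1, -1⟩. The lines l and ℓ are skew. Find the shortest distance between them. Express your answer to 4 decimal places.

4.2426

A direction vector for l is F − E = (-8, 4, 4).
Common perpendicular direction n = (-8, 4, 4) × (-2, -1, -1) = (0, -16, 16).
With w = (-1, -9, -8) − (6, -5, 2) = (-7, -4, -10), w · n = -96.
Distance = |w · n| / |n| = |-96| / √512 ≈ 4.2426.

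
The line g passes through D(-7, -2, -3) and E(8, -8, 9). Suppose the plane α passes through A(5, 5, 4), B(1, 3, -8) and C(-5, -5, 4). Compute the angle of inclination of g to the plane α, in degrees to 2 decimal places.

A direction vector for g is E − D = (15, -6, 12).
AB = (-4, -2, -12), AC = (-10, -10, 0); a normal to α is AB × AC = (-120, 120, 20).
Using A: α has equation -120x + 120y + 20z = 80.
sin θ = |n·v| / (|n||v|) = |-2280| / (√29200 · √405) = 0.66300.
θ ≈ 41.53°.

41.53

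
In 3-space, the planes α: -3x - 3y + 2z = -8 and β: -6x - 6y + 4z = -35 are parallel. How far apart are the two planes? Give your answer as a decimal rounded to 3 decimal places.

2.025

Rescale β by 1/2: -3x - 3y + 2z = -35/2. Then distance = |-8 − (-35/2)| / √22 ≈ 2.025.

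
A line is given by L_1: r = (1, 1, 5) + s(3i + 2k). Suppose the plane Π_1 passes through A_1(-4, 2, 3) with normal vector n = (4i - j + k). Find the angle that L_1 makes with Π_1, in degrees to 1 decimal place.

Π_1: n·r = n·A_1 gives 4x - y + z = -15.
sin θ = |n·v| / (|n||v|) = |14| / (√18 · √13) = 0.91521.
θ ≈ 66.2°.

66.2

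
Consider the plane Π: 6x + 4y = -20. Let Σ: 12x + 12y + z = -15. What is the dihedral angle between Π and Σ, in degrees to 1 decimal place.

cos θ = |n₁·n₂| / (|n₁||n₂|) = |120| / (√52 · √289).
θ = arccos(0.97888) ≈ 11.8°.

11.8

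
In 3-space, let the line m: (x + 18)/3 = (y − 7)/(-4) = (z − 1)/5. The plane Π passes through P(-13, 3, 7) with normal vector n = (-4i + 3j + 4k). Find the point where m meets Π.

m has direction (3, -4, 5) through (-18, 7, 1).
Π: n·r = n·P gives -4x + 3y + 4z = 89.
Substitute r = (-18, 7, 1) + t(3, -4, 5) into the plane: 97 + (-4)t = 89, so t = 2.
Intersection: (-18, 7, 1) + 2·(3, -4, 5) = (-12, -1, 11).

(-12, -1, 11)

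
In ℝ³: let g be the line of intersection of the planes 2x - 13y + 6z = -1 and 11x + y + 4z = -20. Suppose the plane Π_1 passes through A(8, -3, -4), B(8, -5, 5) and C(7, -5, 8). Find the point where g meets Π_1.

Direction of g: (2, -13, 6) × (11, 1, 4) = (-58, 58, 145).
A point on g: solving the two plane equations with x = 1 gives (1, -3, -7).
AB = (0, -2, 9), AC = (-1, -2, 12); a normal to Π_1 is AB × AC = (-6, -9, -2).
Using A: Π_1 has equation -6x - 9y - 2z = -13.
Substitute r = (1, -3, -7) + t(-58, 58, 145) into the plane: 35 + (-464)t = -13, so t = 3/29.
Intersection: (1, -3, -7) + (3/29)·(-58, 58, 145) = (-5, 3, 8).

(-5, 3, 8)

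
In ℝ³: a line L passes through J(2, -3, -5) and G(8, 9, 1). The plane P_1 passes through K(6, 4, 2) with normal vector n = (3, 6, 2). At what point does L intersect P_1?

(6, 5, -1)

A direction vector for L is G − J = (6, 12, 6).
P_1: n·r = n·K gives 3x + 6y + 2z = 46.
Substitute r = (2, -3, -5) + t(6, 12, 6) into the plane: -22 + 102t = 46, so t = 2/3.
Intersection: (2, -3, -5) + (2/3)·(6, 12, 6) = (6, 5, -1).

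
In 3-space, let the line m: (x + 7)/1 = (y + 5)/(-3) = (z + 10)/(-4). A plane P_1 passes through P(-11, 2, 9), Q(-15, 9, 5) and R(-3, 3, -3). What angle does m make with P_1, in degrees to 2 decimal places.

37.78

m has direction (1, -3, -4) through (-7, -5, -10).
PQ = (-4, 7, -4), PR = (8, 1, -12); a normal to P_1 is PQ × PR = (-80, -80, -60).
Using P: P_1 has equation -80x - 80y - 60z = 180.
sin θ = |n·v| / (|n||v|) = |400| / (√16400 · √26) = 0.61256.
θ ≈ 37.78°.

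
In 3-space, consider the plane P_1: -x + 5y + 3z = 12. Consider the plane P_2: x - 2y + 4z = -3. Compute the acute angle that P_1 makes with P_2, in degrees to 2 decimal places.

cos θ = |n₁·n₂| / (|n₁||n₂|) = |1| / (√35 · √21).
θ = arccos(0.03689) ≈ 87.89°.

87.89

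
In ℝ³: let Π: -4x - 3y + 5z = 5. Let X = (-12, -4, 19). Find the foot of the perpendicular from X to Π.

(0, 5, 4)

Foot = X − λn with λ = (n·X − d)/|n|² = (155 − 5)/50 = 3.
Foot = (-12, -4, 19) − 3·(-4, -3, 5) = (0, 5, 4).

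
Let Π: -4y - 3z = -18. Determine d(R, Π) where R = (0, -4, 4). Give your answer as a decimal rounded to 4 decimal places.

4.4000

n·R − d = (0)·(0) + (-4)·(-4) + (-3)·(4) − (-18) = 22; |n| = √25.
Distance = |22| / √25 = 22/√25 ≈ 4.4000.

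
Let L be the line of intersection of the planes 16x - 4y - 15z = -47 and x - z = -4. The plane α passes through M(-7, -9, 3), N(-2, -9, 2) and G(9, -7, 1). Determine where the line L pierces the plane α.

(1, -3, 5)

Direction of L: (16, -4, -15) × (1, 0, -1) = (4, 1, 4).
A point on L: solving the two plane equations with x = 17 gives (17, 1, 21).
MN = (5, 0, -1), MG = (16, 2, -2); a normal to α is MN × MG = (2, -6, 10).
Using M: α has equation 2x - 6y + 10z = 70.
Substitute r = (17, 1, 21) + t(4, 1, 4) into the plane: 238 + 42t = 70, so t = -4.
Intersection: (17, 1, 21) + (-4)·(4, 1, 4) = (1, -3, 5).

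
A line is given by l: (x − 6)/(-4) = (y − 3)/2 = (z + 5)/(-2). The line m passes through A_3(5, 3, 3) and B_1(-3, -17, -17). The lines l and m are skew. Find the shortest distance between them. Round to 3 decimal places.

6.040

l has direction (-4, 2, -2) through (6, 3, -5).
A direction vector for m is B_1 − A_3 = (-8, -20, -20).
Common perpendicular direction n = (-4, 2, -2) × (-8, -20, -20) = (-80, -64, 96).
With w = (5, 3, 3) − (6, 3, -5) = (-1, 0, 8), w · n = 848.
Distance = |w · n| / |n| = |848| / √19712 ≈ 6.040.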